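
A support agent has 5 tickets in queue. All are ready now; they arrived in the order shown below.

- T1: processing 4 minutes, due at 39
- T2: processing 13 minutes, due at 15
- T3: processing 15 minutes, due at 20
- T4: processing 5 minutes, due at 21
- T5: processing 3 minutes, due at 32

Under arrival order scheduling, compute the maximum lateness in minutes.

FIFO (arrival order): T1 T2 T3 T4 T5.
T1: 0→4, due 39, lateness -35
T2: 4→17, due 15, lateness 2
T3: 17→32, due 20, lateness 12
T4: 32→37, due 21, lateness 16
T5: 37→40, due 32, lateness 8
Maximum = 16.

16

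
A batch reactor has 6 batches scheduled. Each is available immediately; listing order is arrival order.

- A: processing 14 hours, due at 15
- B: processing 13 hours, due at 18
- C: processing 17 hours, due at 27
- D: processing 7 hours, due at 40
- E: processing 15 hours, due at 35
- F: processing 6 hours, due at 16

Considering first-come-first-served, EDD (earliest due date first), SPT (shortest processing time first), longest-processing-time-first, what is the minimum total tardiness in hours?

FIFO (arrival order): A B C D E F.
A: 0→14, due 15, tardiness 0
B: 14→27, due 18, tardiness 9
C: 27→44, due 27, tardiness 17
D: 44→51, due 40, tardiness 11
E: 51→66, due 35, tardiness 31
F: 66→72, due 16, tardiness 56
Sum = 0+9+17+11+31+56 = 124.
EDD (increasing due date): A F B C E D.
A: 0→14, due 15, tardiness 0
F: 14→20, due 16, tardiness 4
B: 20→33, due 18, tardiness 15
C: 33→50, due 27, tardiness 23
E: 50→65, due 35, tardiness 30
D: 65→72, due 40, tardiness 32
Sum = 0+4+15+23+30+32 = 104.
SPT (increasing processing time): F D B A E C.
F: 0→6, due 16, tardiness 0
D: 6→13, due 40, tardiness 0
B: 13→26, due 18, tardiness 8
A: 26→40, due 15, tardiness 25
E: 40→55, due 35, tardiness 20
C: 55→72, due 27, tardiness 45
Sum = 0+0+8+25+20+45 = 98.
LPT (decreasing processing time): C E A B D F.
C: 0→17, due 27, tardiness 0
E: 17→32, due 35, tardiness 0
A: 32→46, due 15, tardiness 31
B: 46→59, due 18, tardiness 41
D: 59→66, due 40, tardiness 26
F: 66→72, due 16, tardiness 56
Sum = 0+0+31+41+26+56 = 154.
FIFO 124, EDD 104, SPT 98, LPT 154 → minimum 98.

98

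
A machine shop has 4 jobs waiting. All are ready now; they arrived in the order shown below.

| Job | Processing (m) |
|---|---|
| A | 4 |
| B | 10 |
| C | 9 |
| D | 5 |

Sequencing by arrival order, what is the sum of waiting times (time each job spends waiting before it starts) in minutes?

41

FIFO (arrival order): A B C D.
A: waits 0, runs 0→4
B: waits 4, runs 4→14
C: waits 14, runs 14→23
D: waits 23, runs 23→28
Sum = 0+4+14+23 = 41.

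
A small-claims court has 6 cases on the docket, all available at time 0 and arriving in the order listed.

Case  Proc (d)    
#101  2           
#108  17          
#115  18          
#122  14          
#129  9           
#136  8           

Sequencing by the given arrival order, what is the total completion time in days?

FIFO (arrival order): #101 #108 #115 #122 #129 #136.
#101: 0→2
#108: 2→19
#115: 19→37
#122: 37→51
#129: 51→60
#136: 60→68
Sum = 2+19+37+51+60+68 = 237.

237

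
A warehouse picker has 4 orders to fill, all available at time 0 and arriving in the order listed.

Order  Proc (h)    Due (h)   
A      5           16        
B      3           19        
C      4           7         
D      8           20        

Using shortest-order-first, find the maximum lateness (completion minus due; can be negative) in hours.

SPT (increasing processing time): B C A D.
B: 0→3, due 19, lateness -16
C: 3→7, due 7, lateness 0
A: 7→12, due 16, lateness -4
D: 12→20, due 20, lateness 0
Maximum = 0.

0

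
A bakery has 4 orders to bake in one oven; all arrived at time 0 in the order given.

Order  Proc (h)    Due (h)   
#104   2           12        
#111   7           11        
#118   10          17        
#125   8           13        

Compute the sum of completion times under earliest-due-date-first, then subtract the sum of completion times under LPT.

-20

EDD (increasing due date): #111 #104 #125 #118.
#111: 0→7
#104: 7→9
#125: 9→17
#118: 17→27
Sum = 7+9+17+27 = 60.
LPT (decreasing processing time): #118 #125 #111 #104.
#118: 0→10
#125: 10→18
#111: 18→25
#104: 25→27
Sum = 10+18+25+27 = 80.
Difference = 60 − 80 = -20.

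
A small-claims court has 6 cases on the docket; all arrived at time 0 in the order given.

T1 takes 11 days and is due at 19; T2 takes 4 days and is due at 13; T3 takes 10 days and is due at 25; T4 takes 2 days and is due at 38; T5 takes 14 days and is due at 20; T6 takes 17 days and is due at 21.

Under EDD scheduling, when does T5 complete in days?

29

EDD (increasing due date): T2 T1 T5 T6 T3 T4.
T2: 0→4
T1: 4→15
T5: 15→29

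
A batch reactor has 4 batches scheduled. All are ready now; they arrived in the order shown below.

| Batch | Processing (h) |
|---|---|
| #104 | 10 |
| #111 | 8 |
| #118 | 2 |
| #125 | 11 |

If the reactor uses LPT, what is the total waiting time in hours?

LPT (decreasing processing time): #125 #104 #111 #118.
#125: waits 0, runs 0→11
#104: waits 11, runs 11→21
#111: waits 21, runs 21→29
#118: waits 29, runs 29→31
Sum = 0+11+21+29 = 61.

61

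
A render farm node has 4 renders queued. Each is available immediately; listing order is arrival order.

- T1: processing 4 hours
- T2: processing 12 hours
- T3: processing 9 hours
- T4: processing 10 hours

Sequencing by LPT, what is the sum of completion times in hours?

100

LPT (decreasing processing time): T2 T4 T3 T1.
T2: 0→12
T4: 12→22
T3: 22→31
T1: 31→35
Sum = 12+22+31+35 = 100.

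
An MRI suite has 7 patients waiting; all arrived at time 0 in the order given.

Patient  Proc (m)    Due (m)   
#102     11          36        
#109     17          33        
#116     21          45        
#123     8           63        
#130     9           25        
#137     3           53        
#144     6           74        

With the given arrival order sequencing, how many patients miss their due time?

FIFO (arrival order): #102 #109 #116 #123 #130 #137 #144.
#102: 0→11, due 36, tardiness 0
#109: 11→28, due 33, tardiness 0
#116: 28→49, due 45, tardiness 4
#123: 49→57, due 63, tardiness 0
#130: 57→66, due 25, tardiness 41
#137: 66→69, due 53, tardiness 16
#144: 69→75, due 74, tardiness 1
Late patients: 4.

4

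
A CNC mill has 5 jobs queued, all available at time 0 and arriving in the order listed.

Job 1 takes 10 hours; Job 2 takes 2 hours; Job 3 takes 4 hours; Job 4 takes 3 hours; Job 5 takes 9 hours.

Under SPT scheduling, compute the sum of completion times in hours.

62

SPT (increasing processing time): Job 2 Job 4 Job 3 Job 5 Job 1.
Job 2: 0→2
Job 4: 2→5
Job 3: 5→9
Job 5: 9→18
Job 1: 18→28
Sum = 2+5+9+18+28 = 62.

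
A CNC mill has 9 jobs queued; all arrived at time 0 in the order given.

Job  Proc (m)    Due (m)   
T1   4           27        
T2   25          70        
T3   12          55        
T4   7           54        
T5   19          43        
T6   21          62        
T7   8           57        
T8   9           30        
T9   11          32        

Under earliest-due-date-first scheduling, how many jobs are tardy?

EDD (increasing due date): T1 T8 T9 T5 T4 T3 T7 T6 T2.
T1: 0→4, due 27, tardiness 0
T8: 4→13, due 30, tardiness 0
T9: 13→24, due 32, tardiness 0
T5: 24→43, due 43, tardiness 0
T4: 43→50, due 54, tardiness 0
T3: 50→62, due 55, tardiness 7
T7: 62→70, due 57, tardiness 13
T6: 70→91, due 62, tardiness 29
T2: 91→116, due 70, tardiness 46
Late jobs: 4.

4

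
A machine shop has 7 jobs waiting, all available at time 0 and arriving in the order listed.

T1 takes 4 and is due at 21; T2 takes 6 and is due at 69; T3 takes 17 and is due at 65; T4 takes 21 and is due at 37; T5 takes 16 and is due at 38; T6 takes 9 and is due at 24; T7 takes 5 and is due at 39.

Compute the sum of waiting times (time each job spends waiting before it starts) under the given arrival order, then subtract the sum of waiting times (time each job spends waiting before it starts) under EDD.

FIFO (arrival order): T1 T2 T3 T4 T5 T6 T7.
T1: waits 0, runs 0→4
T2: waits 4, runs 4→10
T3: waits 10, runs 10→27
T4: waits 27, runs 27→48
T5: waits 48, runs 48→64
T6: waits 64, runs 64→73
T7: waits 73, runs 73→78
Sum = 0+4+10+27+48+64+73 = 226.
EDD (increasing due date): T1 T6 T4 T5 T7 T3 T2.
T1: waits 0, runs 0→4
T6: waits 4, runs 4→13
T4: waits 13, runs 13→34
T5: waits 34, runs 34→50
T7: waits 50, runs 50→55
T3: waits 55, runs 55→72
T2: waits 72, runs 72→78
Sum = 0+4+13+34+50+55+72 = 228.
Difference = 226 − 228 = -2.

-2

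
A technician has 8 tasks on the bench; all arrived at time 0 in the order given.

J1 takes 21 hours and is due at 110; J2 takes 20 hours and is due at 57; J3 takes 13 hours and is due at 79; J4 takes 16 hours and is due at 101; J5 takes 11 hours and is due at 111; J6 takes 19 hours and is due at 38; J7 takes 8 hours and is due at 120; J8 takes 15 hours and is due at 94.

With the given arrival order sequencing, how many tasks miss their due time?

2

FIFO (arrival order): J1 J2 J3 J4 J5 J6 J7 J8.
J1: 0→21, due 110, tardiness 0
J2: 21→41, due 57, tardiness 0
J3: 41→54, due 79, tardiness 0
J4: 54→70, due 101, tardiness 0
J5: 70→81, due 111, tardiness 0
J6: 81→100, due 38, tardiness 62
J7: 100→108, due 120, tardiness 0
J8: 108→123, due 94, tardiness 29
Late tasks: 2.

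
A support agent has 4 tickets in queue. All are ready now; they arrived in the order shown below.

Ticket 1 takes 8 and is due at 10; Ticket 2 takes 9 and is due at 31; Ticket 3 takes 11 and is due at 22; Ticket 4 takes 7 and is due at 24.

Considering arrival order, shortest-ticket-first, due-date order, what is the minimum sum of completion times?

FIFO (arrival order): Ticket 1 Ticket 2 Ticket 3 Ticket 4.
Ticket 1: 0→8
Ticket 2: 8→17
Ticket 3: 17→28
Ticket 4: 28→35
Sum = 8+17+28+35 = 88.
SPT (increasing processing time): Ticket 4 Ticket 1 Ticket 2 Ticket 3.
Ticket 4: 0→7
Ticket 1: 7→15
Ticket 2: 15→24
Ticket 3: 24→35
Sum = 7+15+24+35 = 81.
EDD (increasing due date): Ticket 1 Ticket 3 Ticket 4 Ticket 2.
Ticket 1: 0→8
Ticket 3: 8→19
Ticket 4: 19→26
Ticket 2: 26→35
Sum = 8+19+26+35 = 88.
FIFO 88, SPT 81, EDD 88 → minimum 81.

81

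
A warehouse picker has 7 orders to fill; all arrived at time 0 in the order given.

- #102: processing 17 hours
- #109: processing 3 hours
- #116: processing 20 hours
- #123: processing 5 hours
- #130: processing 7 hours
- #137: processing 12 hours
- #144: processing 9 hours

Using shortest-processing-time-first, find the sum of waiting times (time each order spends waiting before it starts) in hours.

139

SPT (increasing processing time): #109 #123 #130 #144 #137 #102 #116.
#109: waits 0, runs 0→3
#123: waits 3, runs 3→8
#130: waits 8, runs 8→15
#144: waits 15, runs 15→24
#137: waits 24, runs 24→36
#102: waits 36, runs 36→53
#116: waits 53, runs 53→73
Sum = 0+3+8+15+24+36+53 = 139.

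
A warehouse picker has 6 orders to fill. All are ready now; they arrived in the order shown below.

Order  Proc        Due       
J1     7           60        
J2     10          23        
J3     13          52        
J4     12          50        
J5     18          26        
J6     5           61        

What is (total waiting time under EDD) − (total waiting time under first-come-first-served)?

EDD (increasing due date): J2 J5 J4 J3 J1 J6.
J2: waits 0, runs 0→10
J5: waits 10, runs 10→28
J4: waits 28, runs 28→40
J3: waits 40, runs 40→53
J1: waits 53, runs 53→60
J6: waits 60, runs 60→65
Sum = 0+10+28+40+53+60 = 191.
FIFO (arrival order): J1 J2 J3 J4 J5 J6.
J1: waits 0, runs 0→7
J2: waits 7, runs 7→17
J3: waits 17, runs 17→30
J4: waits 30, runs 30→42
J5: waits 42, runs 42→60
J6: waits 60, runs 60→65
Sum = 0+7+17+30+42+60 = 156.
Difference = 191 − 156 = 35.

35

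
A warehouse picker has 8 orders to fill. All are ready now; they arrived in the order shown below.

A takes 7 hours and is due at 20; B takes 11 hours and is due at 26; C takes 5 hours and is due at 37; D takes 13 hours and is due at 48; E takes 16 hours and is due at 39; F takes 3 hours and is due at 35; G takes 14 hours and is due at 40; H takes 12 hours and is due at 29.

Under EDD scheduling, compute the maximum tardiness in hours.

33

EDD (increasing due date): A B H F C E G D.
A: 0→7, due 20, tardiness 0
B: 7→18, due 26, tardiness 0
H: 18→30, due 29, tardiness 1
F: 30→33, due 35, tardiness 0
C: 33→38, due 37, tardiness 1
E: 38→54, due 39, tardiness 15
G: 54→68, due 40, tardiness 28
D: 68→81, due 48, tardiness 33
Maximum = 33.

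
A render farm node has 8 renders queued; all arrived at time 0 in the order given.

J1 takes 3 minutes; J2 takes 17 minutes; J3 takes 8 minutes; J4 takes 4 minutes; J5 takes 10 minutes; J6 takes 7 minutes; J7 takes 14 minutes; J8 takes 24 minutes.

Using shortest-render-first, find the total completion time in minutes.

274

SPT (increasing processing time): J1 J4 J6 J3 J5 J7 J2 J8.
J1: 0→3
J4: 3→7
J6: 7→14
J3: 14→22
J5: 22→32
J7: 32→46
J2: 46→63
J8: 63→87
Sum = 3+7+14+22+32+46+63+87 = 274.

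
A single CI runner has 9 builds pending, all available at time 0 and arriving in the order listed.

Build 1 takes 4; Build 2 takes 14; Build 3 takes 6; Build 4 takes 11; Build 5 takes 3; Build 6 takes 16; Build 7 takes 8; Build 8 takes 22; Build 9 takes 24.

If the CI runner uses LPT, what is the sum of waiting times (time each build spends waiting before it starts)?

LPT (decreasing processing time): Build 9 Build 8 Build 6 Build 2 Build 4 Build 7 Build 3 Build 1 Build 5.
Build 9: waits 0, runs 0→24
Build 8: waits 24, runs 24→46
Build 6: waits 46, runs 46→62
Build 2: waits 62, runs 62→76
Build 4: waits 76, runs 76→87
Build 7: waits 87, runs 87→95
Build 3: waits 95, runs 95→101
Build 1: waits 101, runs 101→105
Build 5: waits 105, runs 105→108
Sum = 0+24+46+62+76+87+95+101+105 = 596.

596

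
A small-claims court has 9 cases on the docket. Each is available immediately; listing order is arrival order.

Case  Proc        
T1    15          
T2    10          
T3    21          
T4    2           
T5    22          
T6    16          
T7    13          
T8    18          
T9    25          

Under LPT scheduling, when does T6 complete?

LPT (decreasing processing time): T9 T5 T3 T8 T6 T1 T7 T2 T4.
T9: 0→25
T5: 25→47
T3: 47→68
T8: 68→86
T6: 86→102

102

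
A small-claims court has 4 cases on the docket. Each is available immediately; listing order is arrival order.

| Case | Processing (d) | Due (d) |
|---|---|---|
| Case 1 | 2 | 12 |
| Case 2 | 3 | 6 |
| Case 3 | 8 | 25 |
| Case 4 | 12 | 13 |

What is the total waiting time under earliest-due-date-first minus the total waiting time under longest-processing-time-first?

EDD (increasing due date): Case 2 Case 1 Case 4 Case 3.
Case 2: waits 0, runs 0→3
Case 1: waits 3, runs 3→5
Case 4: waits 5, runs 5→17
Case 3: waits 17, runs 17→25
Sum = 0+3+5+17 = 25.
LPT (decreasing processing time): Case 4 Case 3 Case 2 Case 1.
Case 4: waits 0, runs 0→12
Case 3: waits 12, runs 12→20
Case 2: waits 20, runs 20→23
Case 1: waits 23, runs 23→25
Sum = 0+12+20+23 = 55.
Difference = 25 − 55 = -30.

-30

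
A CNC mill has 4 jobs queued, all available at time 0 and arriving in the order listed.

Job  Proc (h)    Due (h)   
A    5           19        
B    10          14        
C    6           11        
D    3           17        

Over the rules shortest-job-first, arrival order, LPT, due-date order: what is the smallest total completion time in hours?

49

SPT (increasing processing time): D A C B.
D: 0→3
A: 3→8
C: 8→14
B: 14→24
Sum = 3+8+14+24 = 49.
FIFO (arrival order): A B C D.
A: 0→5
B: 5→15
C: 15→21
D: 21→24
Sum = 5+15+21+24 = 65.
LPT (decreasing processing time): B C A D.
B: 0→10
C: 10→16
A: 16→21
D: 21→24
Sum = 10+16+21+24 = 71.
EDD (increasing due date): C B D A.
C: 0→6
B: 6→16
D: 16→19
A: 19→24
Sum = 6+16+19+24 = 65.
SPT 49, FIFO 65, LPT 71, EDD 65 → minimum 49.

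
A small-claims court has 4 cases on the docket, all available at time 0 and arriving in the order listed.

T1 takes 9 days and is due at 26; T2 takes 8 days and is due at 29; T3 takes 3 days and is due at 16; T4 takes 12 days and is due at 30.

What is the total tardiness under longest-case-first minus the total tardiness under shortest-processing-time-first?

14

LPT (decreasing processing time): T4 T1 T2 T3.
T4: 0→12, due 30, tardiness 0
T1: 12→21, due 26, tardiness 0
T2: 21→29, due 29, tardiness 0
T3: 29→32, due 16, tardiness 16
Sum = 0+0+0+16 = 16.
SPT (increasing processing time): T3 T2 T1 T4.
T3: 0→3, due 16, tardiness 0
T2: 3→11, due 29, tardiness 0
T1: 11→20, due 26, tardiness 0
T4: 20→32, due 30, tardiness 2
Sum = 0+0+0+2 = 2.
Difference = 16 − 2 = 14.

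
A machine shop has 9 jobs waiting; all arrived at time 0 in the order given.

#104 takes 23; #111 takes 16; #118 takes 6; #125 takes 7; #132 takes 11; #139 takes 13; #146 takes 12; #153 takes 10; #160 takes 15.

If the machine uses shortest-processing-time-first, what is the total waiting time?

SPT (increasing processing time): #118 #125 #153 #132 #146 #139 #160 #111 #104.
#118: waits 0, runs 0→6
#125: waits 6, runs 6→13
#153: waits 13, runs 13→23
#132: waits 23, runs 23→34
#146: waits 34, runs 34→46
#139: waits 46, runs 46→59
#160: waits 59, runs 59→74
#111: waits 74, runs 74→90
#104: waits 90, runs 90→113
Sum = 0+6+13+23+34+46+59+74+90 = 345.

345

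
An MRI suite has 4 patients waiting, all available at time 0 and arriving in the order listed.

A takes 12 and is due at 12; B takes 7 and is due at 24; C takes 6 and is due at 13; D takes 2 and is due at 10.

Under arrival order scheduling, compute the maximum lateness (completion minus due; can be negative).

FIFO (arrival order): A B C D.
A: 0→12, due 12, lateness 0
B: 12→19, due 24, lateness -5
C: 19→25, due 13, lateness 12
D: 25→27, due 10, lateness 17
Maximum = 17.

17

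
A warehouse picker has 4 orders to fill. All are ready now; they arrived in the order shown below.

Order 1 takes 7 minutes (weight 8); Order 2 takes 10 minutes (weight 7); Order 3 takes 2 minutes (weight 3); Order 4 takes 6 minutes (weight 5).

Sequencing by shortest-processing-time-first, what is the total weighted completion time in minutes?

341

SPT (increasing processing time): Order 3 Order 4 Order 1 Order 2.
Order 3: finishes 2, weight 3, w·C = 6
Order 4: finishes 8, weight 5, w·C = 40
Order 1: finishes 15, weight 8, w·C = 120
Order 2: finishes 25, weight 7, w·C = 175
Sum = 6+40+120+175 = 341.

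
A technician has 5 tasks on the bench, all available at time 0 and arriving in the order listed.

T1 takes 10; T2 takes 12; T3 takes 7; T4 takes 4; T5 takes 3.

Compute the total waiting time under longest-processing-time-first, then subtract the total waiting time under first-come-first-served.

2

LPT (decreasing processing time): T2 T1 T3 T4 T5.
T2: waits 0, runs 0→12
T1: waits 12, runs 12→22
T3: waits 22, runs 22→29
T4: waits 29, runs 29→33
T5: waits 33, runs 33→36
Sum = 0+12+22+29+33 = 96.
FIFO (arrival order): T1 T2 T3 T4 T5.
T1: waits 0, runs 0→10
T2: waits 10, runs 10→22
T3: waits 22, runs 22→29
T4: waits 29, runs 29→33
T5: waits 33, runs 33→36
Sum = 0+10+22+29+33 = 94.
Difference = 96 − 94 = 2.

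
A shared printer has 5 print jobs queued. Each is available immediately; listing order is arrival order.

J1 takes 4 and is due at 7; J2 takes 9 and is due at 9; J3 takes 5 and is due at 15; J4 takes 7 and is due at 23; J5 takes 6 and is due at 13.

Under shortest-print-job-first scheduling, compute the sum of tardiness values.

24

SPT (increasing processing time): J1 J3 J5 J4 J2.
J1: 0→4, due 7, tardiness 0
J3: 4→9, due 15, tardiness 0
J5: 9→15, due 13, tardiness 2
J4: 15→22, due 23, tardiness 0
J2: 22→31, due 9, tardiness 22
Sum = 0+0+2+0+22 = 24.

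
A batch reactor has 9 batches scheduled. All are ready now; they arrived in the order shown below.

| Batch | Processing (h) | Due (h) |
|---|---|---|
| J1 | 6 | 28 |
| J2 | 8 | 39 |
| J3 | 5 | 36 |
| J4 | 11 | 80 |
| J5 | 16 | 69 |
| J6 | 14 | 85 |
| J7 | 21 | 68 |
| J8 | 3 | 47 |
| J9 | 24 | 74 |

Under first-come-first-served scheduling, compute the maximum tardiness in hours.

37

FIFO (arrival order): J1 J2 J3 J4 J5 J6 J7 J8 J9.
J1: 0→6, due 28, tardiness 0
J2: 6→14, due 39, tardiness 0
J3: 14→19, due 36, tardiness 0
J4: 19→30, due 80, tardiness 0
J5: 30→46, due 69, tardiness 0
J6: 46→60, due 85, tardiness 0
J7: 60→81, due 68, tardiness 13
J8: 81→84, due 47, tardiness 37
J9: 84→108, due 74, tardiness 34
Maximum = 37.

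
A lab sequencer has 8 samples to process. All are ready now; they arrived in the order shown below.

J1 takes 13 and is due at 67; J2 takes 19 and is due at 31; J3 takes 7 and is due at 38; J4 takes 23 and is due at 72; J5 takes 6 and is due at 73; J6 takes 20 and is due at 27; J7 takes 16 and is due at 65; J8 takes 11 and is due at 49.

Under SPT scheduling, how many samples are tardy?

3

SPT (increasing processing time): J5 J3 J8 J1 J7 J2 J6 J4.
J5: 0→6, due 73, tardiness 0
J3: 6→13, due 38, tardiness 0
J8: 13→24, due 49, tardiness 0
J1: 24→37, due 67, tardiness 0
J7: 37→53, due 65, tardiness 0
J2: 53→72, due 31, tardiness 41
J6: 72→92, due 27, tardiness 65
J4: 92→115, due 72, tardiness 43
Late samples: 3.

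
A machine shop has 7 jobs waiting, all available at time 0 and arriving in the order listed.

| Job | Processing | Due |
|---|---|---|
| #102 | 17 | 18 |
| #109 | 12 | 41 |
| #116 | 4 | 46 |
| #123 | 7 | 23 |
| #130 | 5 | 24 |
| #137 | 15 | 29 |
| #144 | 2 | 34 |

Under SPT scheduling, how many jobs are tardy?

2

SPT (increasing processing time): #144 #116 #130 #123 #109 #137 #102.
#144: 0→2, due 34, tardiness 0
#116: 2→6, due 46, tardiness 0
#130: 6→11, due 24, tardiness 0
#123: 11→18, due 23, tardiness 0
#109: 18→30, due 41, tardiness 0
#137: 30→45, due 29, tardiness 16
#102: 45→62, due 18, tardiness 44
Late jobs: 2.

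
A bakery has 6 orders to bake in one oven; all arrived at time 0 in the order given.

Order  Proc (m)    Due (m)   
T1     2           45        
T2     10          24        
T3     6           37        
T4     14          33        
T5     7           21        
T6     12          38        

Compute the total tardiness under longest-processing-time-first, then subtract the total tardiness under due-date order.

35

LPT (decreasing processing time): T4 T6 T2 T5 T3 T1.
T4: 0→14, due 33, tardiness 0
T6: 14→26, due 38, tardiness 0
T2: 26→36, due 24, tardiness 12
T5: 36→43, due 21, tardiness 22
T3: 43→49, due 37, tardiness 12
T1: 49→51, due 45, tardiness 6
Sum = 0+0+12+22+12+6 = 52.
EDD (increasing due date): T5 T2 T4 T3 T6 T1.
T5: 0→7, due 21, tardiness 0
T2: 7→17, due 24, tardiness 0
T4: 17→31, due 33, tardiness 0
T3: 31→37, due 37, tardiness 0
T6: 37→49, due 38, tardiness 11
T1: 49→51, due 45, tardiness 6
Sum = 0+0+0+0+11+6 = 17.
Difference = 52 − 17 = 35.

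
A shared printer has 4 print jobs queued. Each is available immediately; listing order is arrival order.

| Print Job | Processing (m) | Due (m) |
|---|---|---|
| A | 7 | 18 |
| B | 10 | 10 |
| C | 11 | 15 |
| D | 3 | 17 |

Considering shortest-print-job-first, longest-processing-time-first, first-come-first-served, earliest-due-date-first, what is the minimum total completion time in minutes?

SPT (increasing processing time): D A B C.
D: 0→3
A: 3→10
B: 10→20
C: 20→31
Sum = 3+10+20+31 = 64.
LPT (decreasing processing time): C B A D.
C: 0→11
B: 11→21
A: 21→28
D: 28→31
Sum = 11+21+28+31 = 91.
FIFO (arrival order): A B C D.
A: 0→7
B: 7→17
C: 17→28
D: 28→31
Sum = 7+17+28+31 = 83.
EDD (increasing due date): B C D A.
B: 0→10
C: 10→21
D: 21→24
A: 24→31
Sum = 10+21+24+31 = 86.
SPT 64, LPT 91, FIFO 83, EDD 86 → minimum 64.

64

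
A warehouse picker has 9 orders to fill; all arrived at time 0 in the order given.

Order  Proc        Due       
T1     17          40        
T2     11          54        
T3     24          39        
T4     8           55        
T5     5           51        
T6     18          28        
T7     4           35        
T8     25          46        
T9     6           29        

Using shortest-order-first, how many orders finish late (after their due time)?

4

SPT (increasing processing time): T7 T5 T9 T4 T2 T1 T6 T3 T8.
T7: 0→4, due 35, tardiness 0
T5: 4→9, due 51, tardiness 0
T9: 9→15, due 29, tardiness 0
T4: 15→23, due 55, tardiness 0
T2: 23→34, due 54, tardiness 0
T1: 34→51, due 40, tardiness 11
T6: 51→69, due 28, tardiness 41
T3: 69→93, due 39, tardiness 54
T8: 93→118, due 46, tardiness 72
Late orders: 4.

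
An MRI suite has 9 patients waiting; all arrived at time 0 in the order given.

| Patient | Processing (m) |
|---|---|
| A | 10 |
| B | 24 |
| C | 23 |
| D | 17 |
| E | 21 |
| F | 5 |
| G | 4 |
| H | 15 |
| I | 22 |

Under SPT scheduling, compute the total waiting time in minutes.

SPT (increasing processing time): G F A H D E I C B.
G: waits 0, runs 0→4
F: waits 4, runs 4→9
A: waits 9, runs 9→19
H: waits 19, runs 19→34
D: waits 34, runs 34→51
E: waits 51, runs 51→72
I: waits 72, runs 72→94
C: waits 94, runs 94→117
B: waits 117, runs 117→141
Sum = 0+4+9+19+34+51+72+94+117 = 400.

400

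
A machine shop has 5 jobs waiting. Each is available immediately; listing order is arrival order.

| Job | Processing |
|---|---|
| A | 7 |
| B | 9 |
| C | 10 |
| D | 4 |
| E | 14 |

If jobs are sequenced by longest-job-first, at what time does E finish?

14

LPT (decreasing processing time): E C B A D.
E: 0→14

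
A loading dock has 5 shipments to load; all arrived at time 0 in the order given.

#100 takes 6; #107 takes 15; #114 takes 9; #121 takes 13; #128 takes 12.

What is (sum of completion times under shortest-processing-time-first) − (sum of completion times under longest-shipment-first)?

-44

SPT (increasing processing time): #100 #114 #128 #121 #107.
#100: 0→6
#114: 6→15
#128: 15→27
#121: 27→40
#107: 40→55
Sum = 6+15+27+40+55 = 143.
LPT (decreasing processing time): #107 #121 #128 #114 #100.
#107: 0→15
#121: 15→28
#128: 28→40
#114: 40→49
#100: 49→55
Sum = 15+28+40+49+55 = 187.
Difference = 143 − 187 = -44.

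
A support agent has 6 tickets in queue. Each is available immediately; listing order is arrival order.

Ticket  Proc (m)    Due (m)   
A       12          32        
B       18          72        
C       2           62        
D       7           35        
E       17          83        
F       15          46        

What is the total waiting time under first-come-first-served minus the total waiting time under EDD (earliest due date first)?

14

FIFO (arrival order): A B C D E F.
A: waits 0, runs 0→12
B: waits 12, runs 12→30
C: waits 30, runs 30→32
D: waits 32, runs 32→39
E: waits 39, runs 39→56
F: waits 56, runs 56→71
Sum = 0+12+30+32+39+56 = 169.
EDD (increasing due date): A D F C B E.
A: waits 0, runs 0→12
D: waits 12, runs 12→19
F: waits 19, runs 19→34
C: waits 34, runs 34→36
B: waits 36, runs 36→54
E: waits 54, runs 54→71
Sum = 0+12+19+34+36+54 = 155.
Difference = 169 − 155 = 14.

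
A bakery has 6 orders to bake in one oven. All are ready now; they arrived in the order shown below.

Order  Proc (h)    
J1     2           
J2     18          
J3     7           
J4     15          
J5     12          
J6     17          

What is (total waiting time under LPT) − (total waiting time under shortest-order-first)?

113

LPT (decreasing processing time): J2 J6 J4 J5 J3 J1.
J2: waits 0, runs 0→18
J6: waits 18, runs 18→35
J4: waits 35, runs 35→50
J5: waits 50, runs 50→62
J3: waits 62, runs 62→69
J1: waits 69, runs 69→71
Sum = 0+18+35+50+62+69 = 234.
SPT (increasing processing time): J1 J3 J5 J4 J6 J2.
J1: waits 0, runs 0→2
J3: waits 2, runs 2→9
J5: waits 9, runs 9→21
J4: waits 21, runs 21→36
J6: waits 36, runs 36→53
J2: waits 53, runs 53→71
Sum = 0+2+9+21+36+53 = 121.
Difference = 234 − 121 = 113.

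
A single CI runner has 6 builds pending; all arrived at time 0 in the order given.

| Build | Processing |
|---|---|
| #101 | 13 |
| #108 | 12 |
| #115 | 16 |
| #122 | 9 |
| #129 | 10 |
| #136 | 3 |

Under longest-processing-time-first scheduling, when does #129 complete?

LPT (decreasing processing time): #115 #101 #108 #129 #122 #136.
#115: 0→16
#101: 16→29
#108: 29→41
#129: 41→51

51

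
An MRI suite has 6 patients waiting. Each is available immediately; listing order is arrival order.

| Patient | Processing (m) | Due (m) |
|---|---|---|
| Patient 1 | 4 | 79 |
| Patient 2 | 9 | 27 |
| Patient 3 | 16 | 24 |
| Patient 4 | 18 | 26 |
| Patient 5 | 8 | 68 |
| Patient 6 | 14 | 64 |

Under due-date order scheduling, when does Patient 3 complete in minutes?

16

EDD (increasing due date): Patient 3 Patient 4 Patient 2 Patient 6 Patient 5 Patient 1.
Patient 3: 0→16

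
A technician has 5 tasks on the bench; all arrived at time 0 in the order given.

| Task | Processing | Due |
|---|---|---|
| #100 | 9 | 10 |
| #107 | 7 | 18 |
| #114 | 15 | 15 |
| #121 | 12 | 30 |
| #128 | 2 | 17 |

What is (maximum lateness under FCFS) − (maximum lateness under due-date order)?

FIFO (arrival order): #100 #107 #114 #121 #128.
#100: 0→9, due 10, lateness -1
#107: 9→16, due 18, lateness -2
#114: 16→31, due 15, lateness 16
#121: 31→43, due 30, lateness 13
#128: 43→45, due 17, lateness 28
Maximum = 28.
EDD (increasing due date): #100 #114 #128 #107 #121.
#100: 0→9, due 10, lateness -1
#114: 9→24, due 15, lateness 9
#128: 24→26, due 17, lateness 9
#107: 26→33, due 18, lateness 15
#121: 33→45, due 30, lateness 15
Maximum = 15.
Difference = 28 − 15 = 13.

13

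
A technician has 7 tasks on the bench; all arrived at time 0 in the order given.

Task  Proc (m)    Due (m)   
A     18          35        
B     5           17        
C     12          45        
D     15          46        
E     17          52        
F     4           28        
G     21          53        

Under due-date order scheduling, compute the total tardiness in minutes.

EDD (increasing due date): B F A C D E G.
B: 0→5, due 17, tardiness 0
F: 5→9, due 28, tardiness 0
A: 9→27, due 35, tardiness 0
C: 27→39, due 45, tardiness 0
D: 39→54, due 46, tardiness 8
E: 54→71, due 52, tardiness 19
G: 71→92, due 53, tardiness 39
Sum = 0+0+0+0+8+19+39 = 66.

66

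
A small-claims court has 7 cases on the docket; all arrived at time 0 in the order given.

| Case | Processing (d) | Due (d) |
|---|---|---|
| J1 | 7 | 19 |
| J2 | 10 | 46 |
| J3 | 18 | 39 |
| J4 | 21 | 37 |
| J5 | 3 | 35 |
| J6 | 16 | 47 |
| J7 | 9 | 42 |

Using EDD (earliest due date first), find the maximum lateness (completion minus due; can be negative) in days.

37

EDD (increasing due date): J1 J5 J4 J3 J7 J2 J6.
J1: 0→7, due 19, lateness -12
J5: 7→10, due 35, lateness -25
J4: 10→31, due 37, lateness -6
J3: 31→49, due 39, lateness 10
J7: 49→58, due 42, lateness 16
J2: 58→68, due 46, lateness 22
J6: 68→84, due 47, lateness 37
Maximum = 37.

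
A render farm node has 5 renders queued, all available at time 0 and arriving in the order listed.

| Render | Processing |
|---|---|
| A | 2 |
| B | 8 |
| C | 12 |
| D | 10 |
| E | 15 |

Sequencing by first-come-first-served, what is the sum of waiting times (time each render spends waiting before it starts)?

FIFO (arrival order): A B C D E.
A: waits 0, runs 0→2
B: waits 2, runs 2→10
C: waits 10, runs 10→22
D: waits 22, runs 22→32
E: waits 32, runs 32→47
Sum = 0+2+10+22+32 = 66.

66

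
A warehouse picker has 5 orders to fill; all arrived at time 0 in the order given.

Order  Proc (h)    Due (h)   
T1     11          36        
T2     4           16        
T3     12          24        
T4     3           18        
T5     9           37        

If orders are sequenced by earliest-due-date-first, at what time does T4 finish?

7

EDD (increasing due date): T2 T4 T3 T1 T5.
T2: 0→4
T4: 4→7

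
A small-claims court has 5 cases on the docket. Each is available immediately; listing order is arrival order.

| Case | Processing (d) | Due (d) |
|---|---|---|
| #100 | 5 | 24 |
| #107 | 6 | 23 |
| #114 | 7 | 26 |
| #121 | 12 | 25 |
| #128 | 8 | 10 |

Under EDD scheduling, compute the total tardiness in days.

18

EDD (increasing due date): #128 #107 #100 #121 #114.
#128: 0→8, due 10, tardiness 0
#107: 8→14, due 23, tardiness 0
#100: 14→19, due 24, tardiness 0
#121: 19→31, due 25, tardiness 6
#114: 31→38, due 26, tardiness 12
Sum = 0+0+0+6+12 = 18.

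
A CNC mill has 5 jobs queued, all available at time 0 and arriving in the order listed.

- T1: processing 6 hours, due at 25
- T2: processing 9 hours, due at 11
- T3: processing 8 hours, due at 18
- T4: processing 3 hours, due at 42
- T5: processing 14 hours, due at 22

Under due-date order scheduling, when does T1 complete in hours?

EDD (increasing due date): T2 T3 T5 T1 T4.
T2: 0→9
T3: 9→17
T5: 17→31
T1: 31→37

37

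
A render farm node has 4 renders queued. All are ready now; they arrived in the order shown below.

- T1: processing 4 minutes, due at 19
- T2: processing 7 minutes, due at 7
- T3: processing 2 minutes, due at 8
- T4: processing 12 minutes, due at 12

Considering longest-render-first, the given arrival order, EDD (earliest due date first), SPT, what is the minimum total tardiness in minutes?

LPT (decreasing processing time): T4 T2 T1 T3.
T4: 0→12, due 12, tardiness 0
T2: 12→19, due 7, tardiness 12
T1: 19→23, due 19, tardiness 4
T3: 23→25, due 8, tardiness 17
Sum = 0+12+4+17 = 33.
FIFO (arrival order): T1 T2 T3 T4.
T1: 0→4, due 19, tardiness 0
T2: 4→11, due 7, tardiness 4
T3: 11→13, due 8, tardiness 5
T4: 13→25, due 12, tardiness 13
Sum = 0+4+5+13 = 22.
EDD (increasing due date): T2 T3 T4 T1.
T2: 0→7, due 7, tardiness 0
T3: 7→9, due 8, tardiness 1
T4: 9→21, due 12, tardiness 9
T1: 21→25, due 19, tardiness 6
Sum = 0+1+9+6 = 16.
SPT (increasing processing time): T3 T1 T2 T4.
T3: 0→2, due 8, tardiness 0
T1: 2→6, due 19, tardiness 0
T2: 6→13, due 7, tardiness 6
T4: 13→25, due 12, tardiness 13
Sum = 0+0+6+13 = 19.
LPT 33, FIFO 22, EDD 16, SPT 19 → minimum 16.

16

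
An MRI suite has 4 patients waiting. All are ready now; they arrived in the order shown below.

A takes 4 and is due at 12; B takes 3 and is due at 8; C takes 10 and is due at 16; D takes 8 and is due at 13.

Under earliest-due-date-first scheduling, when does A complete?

EDD (increasing due date): B A D C.
B: 0→3
A: 3→7

7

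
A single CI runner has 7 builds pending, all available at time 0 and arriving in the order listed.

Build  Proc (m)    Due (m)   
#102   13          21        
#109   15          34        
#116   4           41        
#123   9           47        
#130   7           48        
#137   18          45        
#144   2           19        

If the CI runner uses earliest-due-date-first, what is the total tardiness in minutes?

EDD (increasing due date): #144 #102 #109 #116 #137 #123 #130.
#144: 0→2, due 19, tardiness 0
#102: 2→15, due 21, tardiness 0
#109: 15→30, due 34, tardiness 0
#116: 30→34, due 41, tardiness 0
#137: 34→52, due 45, tardiness 7
#123: 52→61, due 47, tardiness 14
#130: 61→68, due 48, tardiness 20
Sum = 0+0+0+0+7+14+20 = 41.

41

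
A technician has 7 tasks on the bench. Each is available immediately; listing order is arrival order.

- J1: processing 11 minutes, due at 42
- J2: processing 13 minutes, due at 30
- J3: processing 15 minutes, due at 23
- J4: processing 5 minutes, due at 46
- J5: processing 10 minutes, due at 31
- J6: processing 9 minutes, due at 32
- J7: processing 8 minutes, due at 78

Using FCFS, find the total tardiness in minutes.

FIFO (arrival order): J1 J2 J3 J4 J5 J6 J7.
J1: 0→11, due 42, tardiness 0
J2: 11→24, due 30, tardiness 0
J3: 24→39, due 23, tardiness 16
J4: 39→44, due 46, tardiness 0
J5: 44→54, due 31, tardiness 23
J6: 54→63, due 32, tardiness 31
J7: 63→71, due 78, tardiness 0
Sum = 0+0+16+0+23+31+0 = 70.

70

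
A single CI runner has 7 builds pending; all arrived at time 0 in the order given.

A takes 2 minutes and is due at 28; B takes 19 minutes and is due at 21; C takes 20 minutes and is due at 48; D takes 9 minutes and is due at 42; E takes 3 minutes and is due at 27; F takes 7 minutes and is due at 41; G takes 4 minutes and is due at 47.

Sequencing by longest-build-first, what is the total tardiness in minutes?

LPT (decreasing processing time): C B D F G E A.
C: 0→20, due 48, tardiness 0
B: 20→39, due 21, tardiness 18
D: 39→48, due 42, tardiness 6
F: 48→55, due 41, tardiness 14
G: 55→59, due 47, tardiness 12
E: 59→62, due 27, tardiness 35
A: 62→64, due 28, tardiness 36
Sum = 0+18+6+14+12+35+36 = 121.

121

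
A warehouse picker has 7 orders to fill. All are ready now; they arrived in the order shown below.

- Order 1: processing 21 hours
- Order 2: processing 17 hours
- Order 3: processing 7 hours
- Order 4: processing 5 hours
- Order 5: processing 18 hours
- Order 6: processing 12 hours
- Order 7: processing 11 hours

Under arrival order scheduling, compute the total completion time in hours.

393

FIFO (arrival order): Order 1 Order 2 Order 3 Order 4 Order 5 Order 6 Order 7.
Order 1: 0→21
Order 2: 21→38
Order 3: 38→45
Order 4: 45→50
Order 5: 50→68
Order 6: 68→80
Order 7: 80→91
Sum = 21+38+45+50+68+80+91 = 393.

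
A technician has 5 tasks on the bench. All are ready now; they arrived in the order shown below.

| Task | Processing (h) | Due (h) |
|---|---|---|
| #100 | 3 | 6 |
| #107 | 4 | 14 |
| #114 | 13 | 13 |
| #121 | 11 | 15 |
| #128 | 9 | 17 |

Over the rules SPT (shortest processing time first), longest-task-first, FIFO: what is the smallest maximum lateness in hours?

23

SPT (increasing processing time): #100 #107 #128 #121 #114.
#100: 0→3, due 6, lateness -3
#107: 3→7, due 14, lateness -7
#128: 7→16, due 17, lateness -1
#121: 16→27, due 15, lateness 12
#114: 27→40, due 13, lateness 27
Maximum = 27.
LPT (decreasing processing time): #114 #121 #128 #107 #100.
#114: 0→13, due 13, lateness 0
#121: 13→24, due 15, lateness 9
#128: 24→33, due 17, lateness 16
#107: 33→37, due 14, lateness 23
#100: 37→40, due 6, lateness 34
Maximum = 34.
FIFO (arrival order): #100 #107 #114 #121 #128.
#100: 0→3, due 6, lateness -3
#107: 3→7, due 14, lateness -7
#114: 7→20, due 13, lateness 7
#121: 20→31, due 15, lateness 16
#128: 31→40, due 17, lateness 23
Maximum = 23.
SPT 27, LPT 34, FIFO 23 → minimum 23.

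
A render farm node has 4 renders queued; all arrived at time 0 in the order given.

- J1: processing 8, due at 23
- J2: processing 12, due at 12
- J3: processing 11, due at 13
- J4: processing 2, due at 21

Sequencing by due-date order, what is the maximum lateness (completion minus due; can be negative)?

10

EDD (increasing due date): J2 J3 J4 J1.
J2: 0→12, due 12, lateness 0
J3: 12→23, due 13, lateness 10
J4: 23→25, due 21, lateness 4
J1: 25→33, due 23, lateness 10
Maximum = 10.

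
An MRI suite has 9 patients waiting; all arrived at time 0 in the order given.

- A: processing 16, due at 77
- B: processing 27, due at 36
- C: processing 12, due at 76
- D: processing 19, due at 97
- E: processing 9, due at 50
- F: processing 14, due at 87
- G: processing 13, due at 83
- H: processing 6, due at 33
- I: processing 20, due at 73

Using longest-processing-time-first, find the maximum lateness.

LPT (decreasing processing time): B I D A F G C E H.
B: 0→27, due 36, lateness -9
I: 27→47, due 73, lateness -26
D: 47→66, due 97, lateness -31
A: 66→82, due 77, lateness 5
F: 82→96, due 87, lateness 9
G: 96→109, due 83, lateness 26
C: 109→121, due 76, lateness 45
E: 121→130, due 50, lateness 80
H: 130→136, due 33, lateness 103
Maximum = 103.

103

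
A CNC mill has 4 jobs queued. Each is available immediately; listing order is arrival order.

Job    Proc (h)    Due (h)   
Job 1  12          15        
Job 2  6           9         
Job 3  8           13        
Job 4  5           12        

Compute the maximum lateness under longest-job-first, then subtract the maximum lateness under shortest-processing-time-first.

LPT (decreasing processing time): Job 1 Job 3 Job 2 Job 4.
Job 1: 0→12, due 15, lateness -3
Job 3: 12→20, due 13, lateness 7
Job 2: 20→26, due 9, lateness 17
Job 4: 26→31, due 12, lateness 19
Maximum = 19.
SPT (increasing processing time): Job 4 Job 2 Job 3 Job 1.
Job 4: 0→5, due 12, lateness -7
Job 2: 5→11, due 9, lateness 2
Job 3: 11→19, due 13, lateness 6
Job 1: 19→31, due 15, lateness 16
Maximum = 16.
Difference = 19 − 16 = 3.

3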